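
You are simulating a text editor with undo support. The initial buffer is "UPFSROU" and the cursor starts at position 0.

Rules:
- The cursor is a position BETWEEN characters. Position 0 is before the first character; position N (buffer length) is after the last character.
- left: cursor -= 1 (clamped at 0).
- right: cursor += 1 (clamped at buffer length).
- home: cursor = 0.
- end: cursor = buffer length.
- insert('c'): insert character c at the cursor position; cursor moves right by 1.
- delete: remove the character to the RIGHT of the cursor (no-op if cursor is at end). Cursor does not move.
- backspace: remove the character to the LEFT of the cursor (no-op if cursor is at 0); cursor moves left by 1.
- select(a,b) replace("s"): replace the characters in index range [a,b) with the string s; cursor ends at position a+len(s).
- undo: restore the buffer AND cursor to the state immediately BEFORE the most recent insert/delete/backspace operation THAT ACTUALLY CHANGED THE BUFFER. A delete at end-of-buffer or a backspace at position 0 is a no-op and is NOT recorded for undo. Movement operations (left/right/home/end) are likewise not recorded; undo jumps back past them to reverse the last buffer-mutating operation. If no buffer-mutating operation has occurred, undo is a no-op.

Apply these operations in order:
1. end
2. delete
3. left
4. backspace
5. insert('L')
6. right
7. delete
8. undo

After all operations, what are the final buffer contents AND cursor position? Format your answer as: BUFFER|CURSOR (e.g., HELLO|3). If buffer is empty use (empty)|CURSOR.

Answer: UPFSRU|5

Derivation:
After op 1 (end): buf='UPFSROU' cursor=7
After op 2 (delete): buf='UPFSROU' cursor=7
After op 3 (left): buf='UPFSROU' cursor=6
After op 4 (backspace): buf='UPFSRU' cursor=5
After op 5 (insert('L')): buf='UPFSRLU' cursor=6
After op 6 (right): buf='UPFSRLU' cursor=7
After op 7 (delete): buf='UPFSRLU' cursor=7
After op 8 (undo): buf='UPFSRU' cursor=5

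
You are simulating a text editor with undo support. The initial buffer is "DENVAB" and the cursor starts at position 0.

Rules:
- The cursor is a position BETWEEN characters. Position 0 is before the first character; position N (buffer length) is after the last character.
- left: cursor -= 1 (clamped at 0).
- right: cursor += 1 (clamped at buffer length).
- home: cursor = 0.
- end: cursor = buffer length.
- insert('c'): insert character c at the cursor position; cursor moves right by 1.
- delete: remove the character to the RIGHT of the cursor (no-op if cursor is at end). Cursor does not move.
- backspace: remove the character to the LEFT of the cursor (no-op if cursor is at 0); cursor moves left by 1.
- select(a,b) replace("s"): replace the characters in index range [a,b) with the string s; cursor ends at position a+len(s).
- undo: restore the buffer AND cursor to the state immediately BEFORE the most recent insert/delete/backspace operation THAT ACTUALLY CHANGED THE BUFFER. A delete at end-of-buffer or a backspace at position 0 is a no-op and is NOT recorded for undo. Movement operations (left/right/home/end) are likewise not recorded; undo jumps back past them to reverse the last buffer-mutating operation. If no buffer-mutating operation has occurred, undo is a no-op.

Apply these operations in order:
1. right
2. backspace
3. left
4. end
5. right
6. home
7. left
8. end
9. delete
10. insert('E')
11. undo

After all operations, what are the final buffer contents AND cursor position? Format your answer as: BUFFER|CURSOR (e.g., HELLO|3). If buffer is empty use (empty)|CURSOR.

Answer: ENVAB|5

Derivation:
After op 1 (right): buf='DENVAB' cursor=1
After op 2 (backspace): buf='ENVAB' cursor=0
After op 3 (left): buf='ENVAB' cursor=0
After op 4 (end): buf='ENVAB' cursor=5
After op 5 (right): buf='ENVAB' cursor=5
After op 6 (home): buf='ENVAB' cursor=0
After op 7 (left): buf='ENVAB' cursor=0
After op 8 (end): buf='ENVAB' cursor=5
After op 9 (delete): buf='ENVAB' cursor=5
After op 10 (insert('E')): buf='ENVABE' cursor=6
After op 11 (undo): buf='ENVAB' cursor=5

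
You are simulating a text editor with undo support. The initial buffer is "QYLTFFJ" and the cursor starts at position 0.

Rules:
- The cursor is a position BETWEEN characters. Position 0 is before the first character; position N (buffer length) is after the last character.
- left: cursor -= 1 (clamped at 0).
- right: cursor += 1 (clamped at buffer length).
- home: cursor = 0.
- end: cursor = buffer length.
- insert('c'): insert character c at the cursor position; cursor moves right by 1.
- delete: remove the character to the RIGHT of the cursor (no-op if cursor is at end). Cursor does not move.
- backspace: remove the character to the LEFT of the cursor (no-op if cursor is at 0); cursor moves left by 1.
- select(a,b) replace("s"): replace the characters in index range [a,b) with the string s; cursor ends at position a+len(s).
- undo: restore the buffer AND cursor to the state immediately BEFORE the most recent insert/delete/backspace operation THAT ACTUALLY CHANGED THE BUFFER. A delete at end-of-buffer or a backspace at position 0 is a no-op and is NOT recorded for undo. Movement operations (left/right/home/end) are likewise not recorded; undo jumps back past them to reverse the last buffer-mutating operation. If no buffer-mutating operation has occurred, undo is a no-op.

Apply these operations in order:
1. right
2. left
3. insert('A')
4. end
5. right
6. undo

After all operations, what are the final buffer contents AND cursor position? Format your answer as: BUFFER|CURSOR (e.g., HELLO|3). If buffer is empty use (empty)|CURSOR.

Answer: QYLTFFJ|0

Derivation:
After op 1 (right): buf='QYLTFFJ' cursor=1
After op 2 (left): buf='QYLTFFJ' cursor=0
After op 3 (insert('A')): buf='AQYLTFFJ' cursor=1
After op 4 (end): buf='AQYLTFFJ' cursor=8
After op 5 (right): buf='AQYLTFFJ' cursor=8
After op 6 (undo): buf='QYLTFFJ' cursor=0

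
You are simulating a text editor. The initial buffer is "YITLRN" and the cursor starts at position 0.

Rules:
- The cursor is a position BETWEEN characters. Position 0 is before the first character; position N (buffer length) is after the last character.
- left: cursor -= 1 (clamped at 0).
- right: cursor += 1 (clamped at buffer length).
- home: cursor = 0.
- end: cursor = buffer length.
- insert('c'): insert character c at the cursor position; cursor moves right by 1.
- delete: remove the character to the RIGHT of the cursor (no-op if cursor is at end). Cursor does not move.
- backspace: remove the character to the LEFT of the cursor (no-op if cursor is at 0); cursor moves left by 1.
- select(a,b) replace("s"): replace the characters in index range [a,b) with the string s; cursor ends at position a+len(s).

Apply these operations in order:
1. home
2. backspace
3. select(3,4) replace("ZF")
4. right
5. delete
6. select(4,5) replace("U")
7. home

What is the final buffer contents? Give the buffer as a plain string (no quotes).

Answer: YITZUR

Derivation:
After op 1 (home): buf='YITLRN' cursor=0
After op 2 (backspace): buf='YITLRN' cursor=0
After op 3 (select(3,4) replace("ZF")): buf='YITZFRN' cursor=5
After op 4 (right): buf='YITZFRN' cursor=6
After op 5 (delete): buf='YITZFR' cursor=6
After op 6 (select(4,5) replace("U")): buf='YITZUR' cursor=5
After op 7 (home): buf='YITZUR' cursor=0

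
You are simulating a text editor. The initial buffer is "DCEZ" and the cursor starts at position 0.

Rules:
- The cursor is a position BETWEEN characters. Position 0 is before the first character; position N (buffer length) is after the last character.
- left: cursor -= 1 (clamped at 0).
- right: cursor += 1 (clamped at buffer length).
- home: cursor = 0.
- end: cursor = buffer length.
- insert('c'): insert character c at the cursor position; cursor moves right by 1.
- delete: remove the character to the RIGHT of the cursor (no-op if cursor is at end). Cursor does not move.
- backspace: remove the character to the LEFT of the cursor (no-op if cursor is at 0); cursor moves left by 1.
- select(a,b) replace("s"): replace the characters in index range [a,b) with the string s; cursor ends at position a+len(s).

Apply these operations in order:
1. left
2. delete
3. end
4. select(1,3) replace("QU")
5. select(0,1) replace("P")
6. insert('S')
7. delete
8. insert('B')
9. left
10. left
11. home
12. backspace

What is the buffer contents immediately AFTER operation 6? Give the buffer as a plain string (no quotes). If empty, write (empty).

After op 1 (left): buf='DCEZ' cursor=0
After op 2 (delete): buf='CEZ' cursor=0
After op 3 (end): buf='CEZ' cursor=3
After op 4 (select(1,3) replace("QU")): buf='CQU' cursor=3
After op 5 (select(0,1) replace("P")): buf='PQU' cursor=1
After op 6 (insert('S')): buf='PSQU' cursor=2

Answer: PSQU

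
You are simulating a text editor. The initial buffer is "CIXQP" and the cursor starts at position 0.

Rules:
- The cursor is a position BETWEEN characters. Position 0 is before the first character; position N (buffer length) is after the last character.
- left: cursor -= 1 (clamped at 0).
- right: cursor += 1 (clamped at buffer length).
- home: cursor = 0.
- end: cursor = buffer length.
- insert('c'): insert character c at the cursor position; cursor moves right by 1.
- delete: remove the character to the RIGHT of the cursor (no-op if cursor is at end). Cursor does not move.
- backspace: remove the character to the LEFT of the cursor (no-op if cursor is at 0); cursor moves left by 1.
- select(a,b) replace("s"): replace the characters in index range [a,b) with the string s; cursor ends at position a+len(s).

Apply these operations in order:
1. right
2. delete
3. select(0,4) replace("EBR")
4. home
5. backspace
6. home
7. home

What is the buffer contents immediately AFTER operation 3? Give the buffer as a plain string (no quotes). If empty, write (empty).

After op 1 (right): buf='CIXQP' cursor=1
After op 2 (delete): buf='CXQP' cursor=1
After op 3 (select(0,4) replace("EBR")): buf='EBR' cursor=3

Answer: EBR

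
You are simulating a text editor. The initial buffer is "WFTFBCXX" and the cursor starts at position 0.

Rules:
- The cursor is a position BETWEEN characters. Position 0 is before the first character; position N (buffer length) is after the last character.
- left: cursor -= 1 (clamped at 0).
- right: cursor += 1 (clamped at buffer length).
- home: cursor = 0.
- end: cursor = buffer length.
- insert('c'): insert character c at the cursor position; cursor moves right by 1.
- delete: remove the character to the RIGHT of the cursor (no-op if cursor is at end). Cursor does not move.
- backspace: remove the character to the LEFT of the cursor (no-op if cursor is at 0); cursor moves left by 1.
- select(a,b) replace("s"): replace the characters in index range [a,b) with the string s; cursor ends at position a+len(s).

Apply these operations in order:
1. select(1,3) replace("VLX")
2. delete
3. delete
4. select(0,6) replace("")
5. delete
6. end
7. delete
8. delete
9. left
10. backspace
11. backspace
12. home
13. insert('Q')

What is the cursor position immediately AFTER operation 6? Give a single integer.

After op 1 (select(1,3) replace("VLX")): buf='WVLXFBCXX' cursor=4
After op 2 (delete): buf='WVLXBCXX' cursor=4
After op 3 (delete): buf='WVLXCXX' cursor=4
After op 4 (select(0,6) replace("")): buf='X' cursor=0
After op 5 (delete): buf='(empty)' cursor=0
After op 6 (end): buf='(empty)' cursor=0

Answer: 0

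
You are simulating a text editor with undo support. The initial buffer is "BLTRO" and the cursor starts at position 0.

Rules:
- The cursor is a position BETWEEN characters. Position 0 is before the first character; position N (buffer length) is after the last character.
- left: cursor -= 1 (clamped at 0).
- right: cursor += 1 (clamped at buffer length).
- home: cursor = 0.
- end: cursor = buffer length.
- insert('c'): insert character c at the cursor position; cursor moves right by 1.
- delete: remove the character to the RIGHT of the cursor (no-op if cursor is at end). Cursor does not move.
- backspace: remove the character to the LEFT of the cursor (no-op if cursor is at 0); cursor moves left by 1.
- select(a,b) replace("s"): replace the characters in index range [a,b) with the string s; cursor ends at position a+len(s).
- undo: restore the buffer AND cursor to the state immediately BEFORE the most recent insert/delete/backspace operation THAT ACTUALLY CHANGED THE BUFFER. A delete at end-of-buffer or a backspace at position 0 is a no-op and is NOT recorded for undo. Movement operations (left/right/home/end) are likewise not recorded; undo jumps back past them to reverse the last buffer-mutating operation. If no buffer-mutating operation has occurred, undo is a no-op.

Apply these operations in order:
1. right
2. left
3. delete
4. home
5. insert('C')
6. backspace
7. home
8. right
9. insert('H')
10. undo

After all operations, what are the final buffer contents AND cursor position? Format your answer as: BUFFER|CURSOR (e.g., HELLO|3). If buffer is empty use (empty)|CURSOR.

Answer: LTRO|1

Derivation:
After op 1 (right): buf='BLTRO' cursor=1
After op 2 (left): buf='BLTRO' cursor=0
After op 3 (delete): buf='LTRO' cursor=0
After op 4 (home): buf='LTRO' cursor=0
After op 5 (insert('C')): buf='CLTRO' cursor=1
After op 6 (backspace): buf='LTRO' cursor=0
After op 7 (home): buf='LTRO' cursor=0
After op 8 (right): buf='LTRO' cursor=1
After op 9 (insert('H')): buf='LHTRO' cursor=2
After op 10 (undo): buf='LTRO' cursor=1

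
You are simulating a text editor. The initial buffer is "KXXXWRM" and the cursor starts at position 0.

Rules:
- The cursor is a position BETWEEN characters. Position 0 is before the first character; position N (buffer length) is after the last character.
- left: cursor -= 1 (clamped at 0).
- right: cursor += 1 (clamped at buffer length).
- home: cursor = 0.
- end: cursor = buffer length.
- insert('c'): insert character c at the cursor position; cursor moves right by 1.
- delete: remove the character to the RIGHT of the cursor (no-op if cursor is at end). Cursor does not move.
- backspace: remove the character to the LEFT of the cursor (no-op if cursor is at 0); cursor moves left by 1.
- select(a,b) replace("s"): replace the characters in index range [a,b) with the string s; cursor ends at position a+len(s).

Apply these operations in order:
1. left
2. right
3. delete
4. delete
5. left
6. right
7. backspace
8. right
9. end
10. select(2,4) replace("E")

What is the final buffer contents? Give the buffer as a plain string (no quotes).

Answer: XWE

Derivation:
After op 1 (left): buf='KXXXWRM' cursor=0
After op 2 (right): buf='KXXXWRM' cursor=1
After op 3 (delete): buf='KXXWRM' cursor=1
After op 4 (delete): buf='KXWRM' cursor=1
After op 5 (left): buf='KXWRM' cursor=0
After op 6 (right): buf='KXWRM' cursor=1
After op 7 (backspace): buf='XWRM' cursor=0
After op 8 (right): buf='XWRM' cursor=1
After op 9 (end): buf='XWRM' cursor=4
After op 10 (select(2,4) replace("E")): buf='XWE' cursor=3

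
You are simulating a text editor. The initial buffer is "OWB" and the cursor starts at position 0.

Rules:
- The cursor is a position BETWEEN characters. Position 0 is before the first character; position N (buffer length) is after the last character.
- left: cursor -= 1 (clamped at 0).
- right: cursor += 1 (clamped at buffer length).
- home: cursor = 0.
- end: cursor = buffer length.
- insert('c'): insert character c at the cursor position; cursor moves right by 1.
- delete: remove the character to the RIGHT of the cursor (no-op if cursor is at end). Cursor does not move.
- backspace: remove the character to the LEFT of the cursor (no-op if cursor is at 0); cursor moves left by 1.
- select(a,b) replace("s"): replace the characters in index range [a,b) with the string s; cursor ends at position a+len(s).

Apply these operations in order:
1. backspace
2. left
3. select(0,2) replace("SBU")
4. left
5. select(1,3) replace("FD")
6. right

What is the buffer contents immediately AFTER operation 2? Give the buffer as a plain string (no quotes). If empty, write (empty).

After op 1 (backspace): buf='OWB' cursor=0
After op 2 (left): buf='OWB' cursor=0

Answer: OWB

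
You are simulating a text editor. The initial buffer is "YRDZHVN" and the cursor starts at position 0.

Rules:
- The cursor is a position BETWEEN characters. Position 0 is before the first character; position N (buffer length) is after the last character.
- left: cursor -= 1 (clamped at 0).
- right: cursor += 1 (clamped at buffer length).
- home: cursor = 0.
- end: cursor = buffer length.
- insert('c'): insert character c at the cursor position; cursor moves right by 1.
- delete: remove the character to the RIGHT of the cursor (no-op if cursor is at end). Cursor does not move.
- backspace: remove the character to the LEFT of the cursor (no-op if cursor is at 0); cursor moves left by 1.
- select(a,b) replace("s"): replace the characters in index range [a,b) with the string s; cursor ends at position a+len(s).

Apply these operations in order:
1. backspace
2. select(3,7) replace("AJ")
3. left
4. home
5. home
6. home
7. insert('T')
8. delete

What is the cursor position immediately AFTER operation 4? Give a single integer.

Answer: 0

Derivation:
After op 1 (backspace): buf='YRDZHVN' cursor=0
After op 2 (select(3,7) replace("AJ")): buf='YRDAJ' cursor=5
After op 3 (left): buf='YRDAJ' cursor=4
After op 4 (home): buf='YRDAJ' cursor=0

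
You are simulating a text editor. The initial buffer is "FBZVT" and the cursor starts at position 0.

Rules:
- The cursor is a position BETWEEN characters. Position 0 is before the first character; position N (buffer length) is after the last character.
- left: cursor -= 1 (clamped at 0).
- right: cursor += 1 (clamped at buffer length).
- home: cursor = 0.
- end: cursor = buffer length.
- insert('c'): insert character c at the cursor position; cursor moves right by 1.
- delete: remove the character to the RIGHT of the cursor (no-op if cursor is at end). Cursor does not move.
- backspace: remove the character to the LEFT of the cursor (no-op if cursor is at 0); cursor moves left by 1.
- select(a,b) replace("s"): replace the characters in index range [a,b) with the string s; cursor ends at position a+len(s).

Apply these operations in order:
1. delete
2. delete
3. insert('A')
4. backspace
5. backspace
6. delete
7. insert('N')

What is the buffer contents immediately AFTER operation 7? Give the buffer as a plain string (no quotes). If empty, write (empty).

After op 1 (delete): buf='BZVT' cursor=0
After op 2 (delete): buf='ZVT' cursor=0
After op 3 (insert('A')): buf='AZVT' cursor=1
After op 4 (backspace): buf='ZVT' cursor=0
After op 5 (backspace): buf='ZVT' cursor=0
After op 6 (delete): buf='VT' cursor=0
After op 7 (insert('N')): buf='NVT' cursor=1

Answer: NVT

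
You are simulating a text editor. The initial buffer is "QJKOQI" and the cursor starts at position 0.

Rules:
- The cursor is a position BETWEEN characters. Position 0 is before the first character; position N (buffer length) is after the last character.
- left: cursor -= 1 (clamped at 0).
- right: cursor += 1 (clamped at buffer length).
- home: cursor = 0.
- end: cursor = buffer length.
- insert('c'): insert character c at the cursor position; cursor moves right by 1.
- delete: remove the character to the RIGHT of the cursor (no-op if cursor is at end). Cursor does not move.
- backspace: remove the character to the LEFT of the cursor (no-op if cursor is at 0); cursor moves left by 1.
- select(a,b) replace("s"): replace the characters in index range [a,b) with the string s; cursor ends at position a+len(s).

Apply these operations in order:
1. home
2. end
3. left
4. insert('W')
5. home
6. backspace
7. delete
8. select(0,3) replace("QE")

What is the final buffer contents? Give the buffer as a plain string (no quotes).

After op 1 (home): buf='QJKOQI' cursor=0
After op 2 (end): buf='QJKOQI' cursor=6
After op 3 (left): buf='QJKOQI' cursor=5
After op 4 (insert('W')): buf='QJKOQWI' cursor=6
After op 5 (home): buf='QJKOQWI' cursor=0
After op 6 (backspace): buf='QJKOQWI' cursor=0
After op 7 (delete): buf='JKOQWI' cursor=0
After op 8 (select(0,3) replace("QE")): buf='QEQWI' cursor=2

Answer: QEQWI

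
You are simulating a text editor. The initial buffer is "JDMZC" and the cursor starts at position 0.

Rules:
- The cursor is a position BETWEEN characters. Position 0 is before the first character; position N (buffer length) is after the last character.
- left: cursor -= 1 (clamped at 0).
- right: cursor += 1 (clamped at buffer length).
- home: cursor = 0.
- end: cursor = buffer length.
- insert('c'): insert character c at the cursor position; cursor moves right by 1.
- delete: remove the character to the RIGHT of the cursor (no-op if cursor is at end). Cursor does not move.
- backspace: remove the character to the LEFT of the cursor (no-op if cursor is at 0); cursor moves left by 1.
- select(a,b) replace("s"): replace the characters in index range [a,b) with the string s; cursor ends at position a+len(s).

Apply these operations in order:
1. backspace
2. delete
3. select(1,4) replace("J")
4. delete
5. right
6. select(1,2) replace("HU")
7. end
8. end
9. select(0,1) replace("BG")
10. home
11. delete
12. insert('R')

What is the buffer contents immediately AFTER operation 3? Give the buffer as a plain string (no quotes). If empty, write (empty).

After op 1 (backspace): buf='JDMZC' cursor=0
After op 2 (delete): buf='DMZC' cursor=0
After op 3 (select(1,4) replace("J")): buf='DJ' cursor=2

Answer: DJ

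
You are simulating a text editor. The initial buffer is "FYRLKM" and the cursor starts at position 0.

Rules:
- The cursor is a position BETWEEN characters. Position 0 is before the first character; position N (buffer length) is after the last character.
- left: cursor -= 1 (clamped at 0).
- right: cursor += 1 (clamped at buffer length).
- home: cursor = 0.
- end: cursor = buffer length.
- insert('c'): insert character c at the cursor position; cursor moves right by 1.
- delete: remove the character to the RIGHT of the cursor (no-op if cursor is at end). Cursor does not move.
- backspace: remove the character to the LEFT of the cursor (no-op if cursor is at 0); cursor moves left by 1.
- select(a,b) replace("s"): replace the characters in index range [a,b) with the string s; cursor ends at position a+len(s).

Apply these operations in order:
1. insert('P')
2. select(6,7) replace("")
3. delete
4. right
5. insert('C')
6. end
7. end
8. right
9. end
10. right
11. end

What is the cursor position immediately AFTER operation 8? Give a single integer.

Answer: 7

Derivation:
After op 1 (insert('P')): buf='PFYRLKM' cursor=1
After op 2 (select(6,7) replace("")): buf='PFYRLK' cursor=6
After op 3 (delete): buf='PFYRLK' cursor=6
After op 4 (right): buf='PFYRLK' cursor=6
After op 5 (insert('C')): buf='PFYRLKC' cursor=7
After op 6 (end): buf='PFYRLKC' cursor=7
After op 7 (end): buf='PFYRLKC' cursor=7
After op 8 (right): buf='PFYRLKC' cursor=7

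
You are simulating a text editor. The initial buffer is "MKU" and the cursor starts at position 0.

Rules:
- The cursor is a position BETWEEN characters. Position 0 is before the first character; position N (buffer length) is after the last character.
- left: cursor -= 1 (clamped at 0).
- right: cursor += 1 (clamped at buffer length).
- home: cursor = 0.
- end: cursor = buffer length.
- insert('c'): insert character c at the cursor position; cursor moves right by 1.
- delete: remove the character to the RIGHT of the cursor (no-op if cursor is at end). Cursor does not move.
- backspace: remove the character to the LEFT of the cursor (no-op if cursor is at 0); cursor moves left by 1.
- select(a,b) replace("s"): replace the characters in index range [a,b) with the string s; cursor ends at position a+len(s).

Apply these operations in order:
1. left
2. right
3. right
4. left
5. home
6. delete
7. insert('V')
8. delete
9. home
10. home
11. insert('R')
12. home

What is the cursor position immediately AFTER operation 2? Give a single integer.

After op 1 (left): buf='MKU' cursor=0
After op 2 (right): buf='MKU' cursor=1

Answer: 1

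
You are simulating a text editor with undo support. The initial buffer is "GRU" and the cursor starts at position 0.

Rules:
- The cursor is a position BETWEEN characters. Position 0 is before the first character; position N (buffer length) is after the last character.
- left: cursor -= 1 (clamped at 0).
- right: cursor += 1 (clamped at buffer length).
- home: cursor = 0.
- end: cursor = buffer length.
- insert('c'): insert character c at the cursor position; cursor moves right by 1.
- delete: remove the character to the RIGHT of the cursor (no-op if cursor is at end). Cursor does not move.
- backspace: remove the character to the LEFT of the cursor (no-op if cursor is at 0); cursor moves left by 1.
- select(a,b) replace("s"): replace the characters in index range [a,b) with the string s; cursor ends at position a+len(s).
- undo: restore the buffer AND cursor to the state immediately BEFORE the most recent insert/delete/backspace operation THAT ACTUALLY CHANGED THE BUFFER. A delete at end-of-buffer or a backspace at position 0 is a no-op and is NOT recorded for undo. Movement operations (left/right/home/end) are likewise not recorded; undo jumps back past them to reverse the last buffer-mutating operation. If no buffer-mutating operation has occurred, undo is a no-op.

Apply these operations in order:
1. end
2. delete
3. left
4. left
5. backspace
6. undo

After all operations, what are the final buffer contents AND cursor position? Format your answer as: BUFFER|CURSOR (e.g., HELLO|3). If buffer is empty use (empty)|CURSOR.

After op 1 (end): buf='GRU' cursor=3
After op 2 (delete): buf='GRU' cursor=3
After op 3 (left): buf='GRU' cursor=2
After op 4 (left): buf='GRU' cursor=1
After op 5 (backspace): buf='RU' cursor=0
After op 6 (undo): buf='GRU' cursor=1

Answer: GRU|1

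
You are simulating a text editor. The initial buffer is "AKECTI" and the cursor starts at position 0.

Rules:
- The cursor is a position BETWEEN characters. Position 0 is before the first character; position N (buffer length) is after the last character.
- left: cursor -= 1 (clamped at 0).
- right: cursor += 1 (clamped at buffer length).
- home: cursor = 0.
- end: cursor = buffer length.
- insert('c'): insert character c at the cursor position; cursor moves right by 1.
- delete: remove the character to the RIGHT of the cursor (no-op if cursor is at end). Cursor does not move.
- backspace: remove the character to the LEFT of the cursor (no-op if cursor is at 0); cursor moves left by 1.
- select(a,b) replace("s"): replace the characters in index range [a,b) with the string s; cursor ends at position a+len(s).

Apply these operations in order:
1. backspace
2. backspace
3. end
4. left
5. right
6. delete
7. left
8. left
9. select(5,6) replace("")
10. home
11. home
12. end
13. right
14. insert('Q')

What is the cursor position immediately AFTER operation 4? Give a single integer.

After op 1 (backspace): buf='AKECTI' cursor=0
After op 2 (backspace): buf='AKECTI' cursor=0
After op 3 (end): buf='AKECTI' cursor=6
After op 4 (left): buf='AKECTI' cursor=5

Answer: 5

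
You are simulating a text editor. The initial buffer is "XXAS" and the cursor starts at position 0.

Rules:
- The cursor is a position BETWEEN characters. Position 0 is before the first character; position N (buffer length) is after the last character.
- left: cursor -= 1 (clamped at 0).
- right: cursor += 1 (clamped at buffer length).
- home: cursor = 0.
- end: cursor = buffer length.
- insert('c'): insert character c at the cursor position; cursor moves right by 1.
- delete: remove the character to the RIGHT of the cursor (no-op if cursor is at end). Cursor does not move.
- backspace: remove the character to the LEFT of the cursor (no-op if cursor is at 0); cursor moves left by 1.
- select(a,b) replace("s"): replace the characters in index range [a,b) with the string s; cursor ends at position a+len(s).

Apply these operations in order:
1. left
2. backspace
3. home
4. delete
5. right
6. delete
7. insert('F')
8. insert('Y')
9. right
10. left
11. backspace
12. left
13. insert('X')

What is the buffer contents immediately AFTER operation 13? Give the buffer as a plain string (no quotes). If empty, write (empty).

After op 1 (left): buf='XXAS' cursor=0
After op 2 (backspace): buf='XXAS' cursor=0
After op 3 (home): buf='XXAS' cursor=0
After op 4 (delete): buf='XAS' cursor=0
After op 5 (right): buf='XAS' cursor=1
After op 6 (delete): buf='XS' cursor=1
After op 7 (insert('F')): buf='XFS' cursor=2
After op 8 (insert('Y')): buf='XFYS' cursor=3
After op 9 (right): buf='XFYS' cursor=4
After op 10 (left): buf='XFYS' cursor=3
After op 11 (backspace): buf='XFS' cursor=2
After op 12 (left): buf='XFS' cursor=1
After op 13 (insert('X')): buf='XXFS' cursor=2

Answer: XXFS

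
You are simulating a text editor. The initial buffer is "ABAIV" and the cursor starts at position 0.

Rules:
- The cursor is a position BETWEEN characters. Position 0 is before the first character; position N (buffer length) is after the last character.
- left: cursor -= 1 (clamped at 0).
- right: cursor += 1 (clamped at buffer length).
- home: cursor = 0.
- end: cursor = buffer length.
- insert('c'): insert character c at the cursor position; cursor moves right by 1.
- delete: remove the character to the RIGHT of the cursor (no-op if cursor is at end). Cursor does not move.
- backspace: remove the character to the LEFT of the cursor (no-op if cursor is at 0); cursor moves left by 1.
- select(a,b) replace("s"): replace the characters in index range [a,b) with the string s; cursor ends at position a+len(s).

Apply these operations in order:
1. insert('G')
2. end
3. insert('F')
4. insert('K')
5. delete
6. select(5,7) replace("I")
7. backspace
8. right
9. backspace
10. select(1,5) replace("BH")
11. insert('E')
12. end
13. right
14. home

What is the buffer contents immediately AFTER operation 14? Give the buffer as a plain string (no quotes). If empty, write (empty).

Answer: GBHE

Derivation:
After op 1 (insert('G')): buf='GABAIV' cursor=1
After op 2 (end): buf='GABAIV' cursor=6
After op 3 (insert('F')): buf='GABAIVF' cursor=7
After op 4 (insert('K')): buf='GABAIVFK' cursor=8
After op 5 (delete): buf='GABAIVFK' cursor=8
After op 6 (select(5,7) replace("I")): buf='GABAIIK' cursor=6
After op 7 (backspace): buf='GABAIK' cursor=5
After op 8 (right): buf='GABAIK' cursor=6
After op 9 (backspace): buf='GABAI' cursor=5
After op 10 (select(1,5) replace("BH")): buf='GBH' cursor=3
After op 11 (insert('E')): buf='GBHE' cursor=4
After op 12 (end): buf='GBHE' cursor=4
After op 13 (right): buf='GBHE' cursor=4
After op 14 (home): buf='GBHE' cursor=0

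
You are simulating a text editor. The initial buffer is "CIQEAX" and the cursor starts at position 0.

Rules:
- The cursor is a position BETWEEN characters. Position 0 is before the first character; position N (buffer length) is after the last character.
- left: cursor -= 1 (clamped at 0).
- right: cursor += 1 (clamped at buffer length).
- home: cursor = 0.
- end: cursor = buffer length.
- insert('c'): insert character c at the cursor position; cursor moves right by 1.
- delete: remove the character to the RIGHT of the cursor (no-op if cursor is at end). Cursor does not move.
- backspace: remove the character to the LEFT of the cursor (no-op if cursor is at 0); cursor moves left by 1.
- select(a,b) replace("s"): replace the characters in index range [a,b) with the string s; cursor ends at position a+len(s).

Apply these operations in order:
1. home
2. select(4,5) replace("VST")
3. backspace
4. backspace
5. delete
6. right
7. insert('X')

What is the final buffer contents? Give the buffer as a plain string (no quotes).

Answer: CIQEVX

Derivation:
After op 1 (home): buf='CIQEAX' cursor=0
After op 2 (select(4,5) replace("VST")): buf='CIQEVSTX' cursor=7
After op 3 (backspace): buf='CIQEVSX' cursor=6
After op 4 (backspace): buf='CIQEVX' cursor=5
After op 5 (delete): buf='CIQEV' cursor=5
After op 6 (right): buf='CIQEV' cursor=5
After op 7 (insert('X')): buf='CIQEVX' cursor=6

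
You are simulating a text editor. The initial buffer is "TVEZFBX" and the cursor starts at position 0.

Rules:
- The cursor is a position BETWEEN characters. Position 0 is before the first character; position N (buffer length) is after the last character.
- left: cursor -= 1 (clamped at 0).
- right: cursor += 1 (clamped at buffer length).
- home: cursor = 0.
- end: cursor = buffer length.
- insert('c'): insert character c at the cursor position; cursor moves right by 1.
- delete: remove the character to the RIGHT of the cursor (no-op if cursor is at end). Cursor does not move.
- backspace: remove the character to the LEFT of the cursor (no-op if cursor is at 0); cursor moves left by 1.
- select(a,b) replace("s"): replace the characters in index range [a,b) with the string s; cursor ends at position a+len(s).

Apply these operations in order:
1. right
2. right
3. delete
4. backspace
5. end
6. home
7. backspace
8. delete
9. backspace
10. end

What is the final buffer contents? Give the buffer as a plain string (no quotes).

Answer: ZFBX

Derivation:
After op 1 (right): buf='TVEZFBX' cursor=1
After op 2 (right): buf='TVEZFBX' cursor=2
After op 3 (delete): buf='TVZFBX' cursor=2
After op 4 (backspace): buf='TZFBX' cursor=1
After op 5 (end): buf='TZFBX' cursor=5
After op 6 (home): buf='TZFBX' cursor=0
After op 7 (backspace): buf='TZFBX' cursor=0
After op 8 (delete): buf='ZFBX' cursor=0
After op 9 (backspace): buf='ZFBX' cursor=0
After op 10 (end): buf='ZFBX' cursor=4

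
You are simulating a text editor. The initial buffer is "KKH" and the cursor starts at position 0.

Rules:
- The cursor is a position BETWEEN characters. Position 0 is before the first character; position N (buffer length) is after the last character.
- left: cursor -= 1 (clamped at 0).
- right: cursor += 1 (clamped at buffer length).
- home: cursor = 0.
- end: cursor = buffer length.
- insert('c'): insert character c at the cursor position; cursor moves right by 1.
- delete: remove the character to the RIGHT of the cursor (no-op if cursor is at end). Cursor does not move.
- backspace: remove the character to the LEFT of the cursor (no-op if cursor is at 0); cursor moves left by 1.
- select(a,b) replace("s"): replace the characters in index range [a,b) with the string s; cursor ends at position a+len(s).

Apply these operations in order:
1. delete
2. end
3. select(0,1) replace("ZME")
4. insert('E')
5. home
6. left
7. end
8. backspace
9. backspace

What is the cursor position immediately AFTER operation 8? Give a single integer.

Answer: 4

Derivation:
After op 1 (delete): buf='KH' cursor=0
After op 2 (end): buf='KH' cursor=2
After op 3 (select(0,1) replace("ZME")): buf='ZMEH' cursor=3
After op 4 (insert('E')): buf='ZMEEH' cursor=4
After op 5 (home): buf='ZMEEH' cursor=0
After op 6 (left): buf='ZMEEH' cursor=0
After op 7 (end): buf='ZMEEH' cursor=5
After op 8 (backspace): buf='ZMEE' cursor=4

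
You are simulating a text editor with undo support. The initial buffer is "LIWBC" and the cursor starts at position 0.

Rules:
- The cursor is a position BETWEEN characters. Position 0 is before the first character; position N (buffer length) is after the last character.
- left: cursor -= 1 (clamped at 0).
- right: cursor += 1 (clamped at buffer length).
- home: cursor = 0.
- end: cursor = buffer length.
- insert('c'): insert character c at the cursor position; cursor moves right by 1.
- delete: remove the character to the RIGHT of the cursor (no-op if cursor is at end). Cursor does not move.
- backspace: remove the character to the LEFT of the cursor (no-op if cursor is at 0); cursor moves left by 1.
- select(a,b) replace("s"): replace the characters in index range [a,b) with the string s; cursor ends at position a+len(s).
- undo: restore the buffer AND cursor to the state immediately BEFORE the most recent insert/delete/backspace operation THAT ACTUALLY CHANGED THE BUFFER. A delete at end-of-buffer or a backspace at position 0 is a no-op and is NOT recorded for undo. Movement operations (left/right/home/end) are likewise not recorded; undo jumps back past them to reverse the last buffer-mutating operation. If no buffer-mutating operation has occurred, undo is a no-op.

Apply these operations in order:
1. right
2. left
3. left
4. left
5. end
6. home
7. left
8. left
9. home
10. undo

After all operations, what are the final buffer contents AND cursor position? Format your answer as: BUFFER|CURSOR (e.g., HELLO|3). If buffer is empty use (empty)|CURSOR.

After op 1 (right): buf='LIWBC' cursor=1
After op 2 (left): buf='LIWBC' cursor=0
After op 3 (left): buf='LIWBC' cursor=0
After op 4 (left): buf='LIWBC' cursor=0
After op 5 (end): buf='LIWBC' cursor=5
After op 6 (home): buf='LIWBC' cursor=0
After op 7 (left): buf='LIWBC' cursor=0
After op 8 (left): buf='LIWBC' cursor=0
After op 9 (home): buf='LIWBC' cursor=0
After op 10 (undo): buf='LIWBC' cursor=0

Answer: LIWBC|0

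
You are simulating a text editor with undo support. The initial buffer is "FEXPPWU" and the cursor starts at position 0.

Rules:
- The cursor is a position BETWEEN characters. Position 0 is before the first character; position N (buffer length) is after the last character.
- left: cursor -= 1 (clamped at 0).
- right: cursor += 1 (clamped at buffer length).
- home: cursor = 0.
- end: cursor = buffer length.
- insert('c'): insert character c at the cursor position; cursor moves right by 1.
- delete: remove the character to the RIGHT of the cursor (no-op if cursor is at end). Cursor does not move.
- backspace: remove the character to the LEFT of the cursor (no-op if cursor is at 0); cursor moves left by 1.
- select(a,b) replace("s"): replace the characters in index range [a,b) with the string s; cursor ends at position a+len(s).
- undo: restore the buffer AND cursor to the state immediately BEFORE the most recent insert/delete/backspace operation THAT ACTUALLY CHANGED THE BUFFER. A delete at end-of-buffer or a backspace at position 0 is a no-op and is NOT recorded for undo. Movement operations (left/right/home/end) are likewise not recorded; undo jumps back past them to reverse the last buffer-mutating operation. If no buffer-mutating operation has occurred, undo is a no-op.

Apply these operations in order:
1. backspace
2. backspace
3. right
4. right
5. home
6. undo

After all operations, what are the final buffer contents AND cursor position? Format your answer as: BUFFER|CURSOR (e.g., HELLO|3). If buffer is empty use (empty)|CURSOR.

Answer: FEXPPWU|0

Derivation:
After op 1 (backspace): buf='FEXPPWU' cursor=0
After op 2 (backspace): buf='FEXPPWU' cursor=0
After op 3 (right): buf='FEXPPWU' cursor=1
After op 4 (right): buf='FEXPPWU' cursor=2
After op 5 (home): buf='FEXPPWU' cursor=0
After op 6 (undo): buf='FEXPPWU' cursor=0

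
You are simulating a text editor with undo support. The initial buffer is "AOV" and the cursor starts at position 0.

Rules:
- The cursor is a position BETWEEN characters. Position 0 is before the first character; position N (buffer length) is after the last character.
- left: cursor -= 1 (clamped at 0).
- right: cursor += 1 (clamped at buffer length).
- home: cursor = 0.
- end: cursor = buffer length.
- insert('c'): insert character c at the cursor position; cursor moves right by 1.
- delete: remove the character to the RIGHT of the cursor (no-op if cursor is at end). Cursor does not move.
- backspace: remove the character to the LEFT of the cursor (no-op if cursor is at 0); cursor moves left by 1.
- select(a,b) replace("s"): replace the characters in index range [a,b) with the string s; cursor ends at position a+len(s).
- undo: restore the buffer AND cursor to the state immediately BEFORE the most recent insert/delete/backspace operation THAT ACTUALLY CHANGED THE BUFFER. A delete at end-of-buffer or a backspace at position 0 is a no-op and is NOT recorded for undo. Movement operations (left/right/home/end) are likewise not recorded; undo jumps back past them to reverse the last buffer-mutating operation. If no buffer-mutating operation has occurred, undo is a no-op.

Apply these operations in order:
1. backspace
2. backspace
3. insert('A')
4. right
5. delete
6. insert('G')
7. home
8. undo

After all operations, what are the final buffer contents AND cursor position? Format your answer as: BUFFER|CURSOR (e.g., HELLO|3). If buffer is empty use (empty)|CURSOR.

After op 1 (backspace): buf='AOV' cursor=0
After op 2 (backspace): buf='AOV' cursor=0
After op 3 (insert('A')): buf='AAOV' cursor=1
After op 4 (right): buf='AAOV' cursor=2
After op 5 (delete): buf='AAV' cursor=2
After op 6 (insert('G')): buf='AAGV' cursor=3
After op 7 (home): buf='AAGV' cursor=0
After op 8 (undo): buf='AAV' cursor=2

Answer: AAV|2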